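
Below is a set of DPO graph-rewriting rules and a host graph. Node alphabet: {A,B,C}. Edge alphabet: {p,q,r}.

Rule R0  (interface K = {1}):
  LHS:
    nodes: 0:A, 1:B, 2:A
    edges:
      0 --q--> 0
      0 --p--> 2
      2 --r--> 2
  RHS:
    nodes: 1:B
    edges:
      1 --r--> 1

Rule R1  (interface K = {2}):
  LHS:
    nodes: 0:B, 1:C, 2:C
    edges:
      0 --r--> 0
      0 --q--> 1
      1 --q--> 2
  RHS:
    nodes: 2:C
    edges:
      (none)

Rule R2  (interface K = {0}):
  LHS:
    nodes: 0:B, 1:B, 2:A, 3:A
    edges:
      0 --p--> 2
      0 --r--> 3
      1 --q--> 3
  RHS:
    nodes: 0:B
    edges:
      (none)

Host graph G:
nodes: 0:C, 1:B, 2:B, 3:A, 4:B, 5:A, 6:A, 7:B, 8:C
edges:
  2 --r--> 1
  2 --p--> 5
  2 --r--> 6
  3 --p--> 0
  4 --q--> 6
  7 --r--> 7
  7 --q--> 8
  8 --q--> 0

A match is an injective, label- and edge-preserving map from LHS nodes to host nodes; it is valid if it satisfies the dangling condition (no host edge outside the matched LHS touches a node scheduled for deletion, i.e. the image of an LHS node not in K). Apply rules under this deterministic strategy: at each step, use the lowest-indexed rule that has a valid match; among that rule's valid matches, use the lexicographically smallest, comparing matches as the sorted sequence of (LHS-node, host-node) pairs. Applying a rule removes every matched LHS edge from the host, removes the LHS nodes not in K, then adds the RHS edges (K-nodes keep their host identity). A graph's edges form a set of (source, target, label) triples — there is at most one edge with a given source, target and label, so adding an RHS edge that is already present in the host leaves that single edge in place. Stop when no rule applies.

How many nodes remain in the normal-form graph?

[0] host  ⇒  9 nodes, 8 edges  {2-r->1 2-p->5 2-r->6 3-p->0 4-q->6 7-r->7 7-q->8 8-q->0}
[1] R1 @ {0↦7, 1↦8, 2↦0}  ⇒  7 nodes, 5 edges  {2-r->1 2-p->5 2-r->6 3-p->0 4-q->6}
[2] R2 @ {0↦2, 1↦4, 2↦5, 3↦6}  ⇒  4 nodes, 2 edges  {2-r->1 3-p->0}
halt: no rule applies after step 2
NF nodes: {0:C, 1:B, 2:B, 3:A}

Answer: 4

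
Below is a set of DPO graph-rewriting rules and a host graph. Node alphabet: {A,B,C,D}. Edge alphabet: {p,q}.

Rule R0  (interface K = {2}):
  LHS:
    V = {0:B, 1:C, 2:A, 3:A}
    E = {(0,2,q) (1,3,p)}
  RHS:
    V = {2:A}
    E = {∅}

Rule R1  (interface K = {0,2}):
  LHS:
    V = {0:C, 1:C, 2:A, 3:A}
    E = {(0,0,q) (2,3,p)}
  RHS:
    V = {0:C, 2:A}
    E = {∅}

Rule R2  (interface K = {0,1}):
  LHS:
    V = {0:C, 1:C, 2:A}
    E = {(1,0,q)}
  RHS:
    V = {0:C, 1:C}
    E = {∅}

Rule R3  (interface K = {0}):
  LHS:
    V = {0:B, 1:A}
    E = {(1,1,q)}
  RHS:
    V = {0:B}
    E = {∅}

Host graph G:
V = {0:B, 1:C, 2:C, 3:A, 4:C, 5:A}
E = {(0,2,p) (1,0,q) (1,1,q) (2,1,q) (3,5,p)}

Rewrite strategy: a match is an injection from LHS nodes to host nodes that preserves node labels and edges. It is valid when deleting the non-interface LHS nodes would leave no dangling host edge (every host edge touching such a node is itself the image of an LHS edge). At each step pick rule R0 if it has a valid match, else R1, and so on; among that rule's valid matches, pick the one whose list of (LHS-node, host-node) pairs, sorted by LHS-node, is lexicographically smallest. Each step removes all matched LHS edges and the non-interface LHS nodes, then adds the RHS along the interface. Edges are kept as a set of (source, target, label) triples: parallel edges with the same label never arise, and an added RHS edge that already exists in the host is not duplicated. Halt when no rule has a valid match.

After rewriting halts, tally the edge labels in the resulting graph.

initial: |V|=6 |E|=5  E = 0-p->2 1-q->0 1-q->1 2-q->1 3-p->5
step 1: apply R1 at {0↦1, 1↦4, 2↦3, 3↦5}  → |V|=4 |E|=3  E = 0-p->2 1-q->0 2-q->1
step 2: apply R2 at {0↦1, 1↦2, 2↦3}  → |V|=3 |E|=2  E = 0-p->2 1-q->0
halt: no rule applies after step 2
NF edges: [(0, 2, 'p'), (1, 0, 'q')]

Answer: p:1 q:1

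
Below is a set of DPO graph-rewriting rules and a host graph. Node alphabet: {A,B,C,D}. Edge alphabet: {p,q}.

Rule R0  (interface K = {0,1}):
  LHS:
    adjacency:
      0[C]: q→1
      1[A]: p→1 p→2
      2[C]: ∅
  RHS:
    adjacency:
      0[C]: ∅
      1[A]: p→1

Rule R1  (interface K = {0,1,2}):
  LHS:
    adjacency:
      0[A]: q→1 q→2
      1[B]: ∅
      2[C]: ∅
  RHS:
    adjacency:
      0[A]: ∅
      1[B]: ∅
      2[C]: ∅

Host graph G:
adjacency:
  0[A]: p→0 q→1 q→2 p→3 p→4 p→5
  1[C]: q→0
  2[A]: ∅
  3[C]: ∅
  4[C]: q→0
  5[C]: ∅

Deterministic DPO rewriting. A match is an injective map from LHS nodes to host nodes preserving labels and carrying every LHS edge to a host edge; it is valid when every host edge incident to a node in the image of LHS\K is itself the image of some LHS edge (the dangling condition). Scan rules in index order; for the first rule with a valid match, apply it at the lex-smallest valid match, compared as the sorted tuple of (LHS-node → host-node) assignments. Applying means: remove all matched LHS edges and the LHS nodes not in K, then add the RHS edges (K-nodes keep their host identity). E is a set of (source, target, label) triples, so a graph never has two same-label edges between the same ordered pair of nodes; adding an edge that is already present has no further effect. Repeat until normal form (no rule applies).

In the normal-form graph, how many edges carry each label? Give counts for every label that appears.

[0] host  ⇒  6 nodes, 8 edges  {0-p->0 0-q->1 0-q->2 0-p->3 0-p->4 0-p->5 1-q->0 4-q->0}
[1] R0 @ {0↦1, 1↦0, 2↦3}  ⇒  5 nodes, 6 edges  {0-p->0 0-q->1 0-q->2 0-p->4 0-p->5 4-q->0}
[2] R0 @ {0↦4, 1↦0, 2↦5}  ⇒  4 nodes, 4 edges  {0-p->0 0-q->1 0-q->2 0-p->4}
halt: no rule applies after step 2
NF edges: [(0, 0, 'p'), (0, 1, 'q'), (0, 2, 'q'), (0, 4, 'p')]

Answer: p:2 q:2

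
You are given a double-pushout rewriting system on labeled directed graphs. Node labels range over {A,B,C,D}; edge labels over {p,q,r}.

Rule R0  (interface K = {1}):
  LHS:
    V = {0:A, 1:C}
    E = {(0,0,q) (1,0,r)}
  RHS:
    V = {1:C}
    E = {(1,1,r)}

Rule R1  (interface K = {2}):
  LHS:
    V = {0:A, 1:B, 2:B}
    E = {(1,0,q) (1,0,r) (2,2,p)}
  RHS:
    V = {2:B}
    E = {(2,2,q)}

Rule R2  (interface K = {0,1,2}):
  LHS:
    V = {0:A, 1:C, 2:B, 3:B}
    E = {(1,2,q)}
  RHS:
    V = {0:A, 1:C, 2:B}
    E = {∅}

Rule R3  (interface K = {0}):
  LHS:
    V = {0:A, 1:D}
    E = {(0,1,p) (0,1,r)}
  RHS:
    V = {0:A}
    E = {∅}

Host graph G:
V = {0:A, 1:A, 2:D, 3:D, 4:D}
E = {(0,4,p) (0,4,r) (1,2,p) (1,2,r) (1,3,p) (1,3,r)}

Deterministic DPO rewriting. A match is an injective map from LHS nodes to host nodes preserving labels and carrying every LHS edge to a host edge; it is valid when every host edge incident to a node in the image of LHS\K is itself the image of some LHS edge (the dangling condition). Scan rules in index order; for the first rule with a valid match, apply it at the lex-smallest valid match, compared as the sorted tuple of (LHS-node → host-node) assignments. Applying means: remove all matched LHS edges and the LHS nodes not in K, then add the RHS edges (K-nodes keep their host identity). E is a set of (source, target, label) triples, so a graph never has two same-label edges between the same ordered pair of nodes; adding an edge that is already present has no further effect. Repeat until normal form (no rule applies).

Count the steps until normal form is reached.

[0] host  ⇒  5 nodes, 6 edges  {0-p->4 0-r->4 1-p->2 1-r->2 1-p->3 1-r->3}
[1] R3 @ {0↦0, 1↦4}  ⇒  4 nodes, 4 edges  {1-p->2 1-r->2 1-p->3 1-r->3}
[2] R3 @ {0↦1, 1↦2}  ⇒  3 nodes, 2 edges  {1-p->3 1-r->3}
[3] R3 @ {0↦1, 1↦3}  ⇒  2 nodes, 0 edges  {∅}
halt: no rule applies after step 3

Answer: 3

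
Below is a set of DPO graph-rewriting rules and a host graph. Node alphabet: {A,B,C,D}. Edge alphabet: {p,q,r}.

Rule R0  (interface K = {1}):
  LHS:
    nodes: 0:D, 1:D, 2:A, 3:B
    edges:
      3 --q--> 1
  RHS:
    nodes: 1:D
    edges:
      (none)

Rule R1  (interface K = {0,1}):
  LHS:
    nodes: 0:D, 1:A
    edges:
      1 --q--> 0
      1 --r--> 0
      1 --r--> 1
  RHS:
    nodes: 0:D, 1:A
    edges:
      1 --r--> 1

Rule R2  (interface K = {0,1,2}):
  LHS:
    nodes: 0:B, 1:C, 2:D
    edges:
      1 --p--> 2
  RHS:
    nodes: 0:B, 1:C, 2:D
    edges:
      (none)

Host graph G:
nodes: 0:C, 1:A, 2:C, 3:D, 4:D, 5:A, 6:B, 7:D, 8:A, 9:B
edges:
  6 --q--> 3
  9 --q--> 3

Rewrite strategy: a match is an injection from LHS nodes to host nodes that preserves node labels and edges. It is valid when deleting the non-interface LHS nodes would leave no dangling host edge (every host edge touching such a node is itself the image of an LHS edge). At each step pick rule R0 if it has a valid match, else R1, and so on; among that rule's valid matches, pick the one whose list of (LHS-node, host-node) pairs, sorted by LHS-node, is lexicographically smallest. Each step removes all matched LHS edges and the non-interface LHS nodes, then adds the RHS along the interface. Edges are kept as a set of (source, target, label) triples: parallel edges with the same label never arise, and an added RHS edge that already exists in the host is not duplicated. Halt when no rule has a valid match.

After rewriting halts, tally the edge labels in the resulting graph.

start.  V:10 E:2  edges: 6-q->3 9-q->3
1. fire R0 via {0↦4, 1↦3, 2↦1, 3↦6}  →  V:7 E:1  edges: 9-q->3
2. fire R0 via {0↦7, 1↦3, 2↦5, 3↦9}  →  V:4 E:0  edges: ∅
halt: no rule applies after step 2
NF edges: []

Answer: (no edges)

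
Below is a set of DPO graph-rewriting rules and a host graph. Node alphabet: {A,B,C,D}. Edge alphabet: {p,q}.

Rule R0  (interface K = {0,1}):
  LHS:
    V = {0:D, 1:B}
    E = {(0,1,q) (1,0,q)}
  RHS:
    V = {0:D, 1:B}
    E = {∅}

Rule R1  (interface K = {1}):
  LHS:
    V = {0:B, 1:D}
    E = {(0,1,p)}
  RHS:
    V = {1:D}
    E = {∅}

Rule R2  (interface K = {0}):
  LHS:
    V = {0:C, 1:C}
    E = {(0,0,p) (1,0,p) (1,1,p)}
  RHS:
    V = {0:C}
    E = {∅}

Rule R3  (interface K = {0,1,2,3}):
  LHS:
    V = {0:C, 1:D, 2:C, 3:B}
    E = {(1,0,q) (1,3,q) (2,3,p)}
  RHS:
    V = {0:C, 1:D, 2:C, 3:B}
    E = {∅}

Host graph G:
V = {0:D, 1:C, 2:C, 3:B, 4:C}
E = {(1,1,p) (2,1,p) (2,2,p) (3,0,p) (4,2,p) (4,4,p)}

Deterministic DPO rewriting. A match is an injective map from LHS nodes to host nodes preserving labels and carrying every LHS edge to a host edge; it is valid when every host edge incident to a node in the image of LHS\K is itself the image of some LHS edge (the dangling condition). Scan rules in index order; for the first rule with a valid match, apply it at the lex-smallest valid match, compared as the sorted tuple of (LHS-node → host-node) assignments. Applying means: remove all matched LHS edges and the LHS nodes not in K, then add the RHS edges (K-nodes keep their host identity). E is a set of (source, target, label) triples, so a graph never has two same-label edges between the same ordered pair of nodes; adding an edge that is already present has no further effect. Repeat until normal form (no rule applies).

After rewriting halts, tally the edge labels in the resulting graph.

start.  V:5 E:6  edges: 1-p->1 2-p->1 2-p->2 3-p->0 4-p->2 4-p->4
1. fire R1 via {0↦3, 1↦0}  →  V:4 E:5  edges: 1-p->1 2-p->1 2-p->2 4-p->2 4-p->4
2. fire R2 via {0↦2, 1↦4}  →  V:3 E:2  edges: 1-p->1 2-p->1
final graph: no rule applies after step 2
NF edges: [(1, 1, 'p'), (2, 1, 'p')]

Answer: p:2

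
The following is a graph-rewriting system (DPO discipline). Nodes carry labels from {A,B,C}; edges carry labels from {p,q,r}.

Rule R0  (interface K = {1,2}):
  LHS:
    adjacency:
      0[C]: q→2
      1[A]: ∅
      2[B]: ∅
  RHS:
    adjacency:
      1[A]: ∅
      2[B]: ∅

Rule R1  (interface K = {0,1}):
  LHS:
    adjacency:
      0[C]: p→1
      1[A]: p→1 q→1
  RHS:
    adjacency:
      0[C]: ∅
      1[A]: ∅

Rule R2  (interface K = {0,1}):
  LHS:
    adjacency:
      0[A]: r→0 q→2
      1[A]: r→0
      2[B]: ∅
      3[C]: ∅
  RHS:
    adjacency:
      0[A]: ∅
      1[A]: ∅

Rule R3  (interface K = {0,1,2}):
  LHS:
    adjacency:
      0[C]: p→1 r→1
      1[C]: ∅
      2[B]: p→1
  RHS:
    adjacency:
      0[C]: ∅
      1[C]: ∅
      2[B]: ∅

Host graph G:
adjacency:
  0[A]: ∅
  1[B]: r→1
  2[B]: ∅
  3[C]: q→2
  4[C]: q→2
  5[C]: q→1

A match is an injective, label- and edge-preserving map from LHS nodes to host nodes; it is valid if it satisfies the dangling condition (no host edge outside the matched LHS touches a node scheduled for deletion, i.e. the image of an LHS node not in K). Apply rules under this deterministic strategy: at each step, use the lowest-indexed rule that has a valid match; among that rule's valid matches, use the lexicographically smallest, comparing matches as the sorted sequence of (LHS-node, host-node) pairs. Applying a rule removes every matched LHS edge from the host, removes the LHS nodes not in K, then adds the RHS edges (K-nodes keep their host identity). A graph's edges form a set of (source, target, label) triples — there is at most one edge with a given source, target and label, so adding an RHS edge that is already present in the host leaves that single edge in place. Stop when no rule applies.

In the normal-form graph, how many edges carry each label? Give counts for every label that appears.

Answer: r:1

Derivation:
start.  V:6 E:4  edges: 1-r->1 3-q->2 4-q->2 5-q->1
1. fire R0 via {0↦3, 1↦0, 2↦2}  →  V:5 E:3  edges: 1-r->1 4-q->2 5-q->1
2. fire R0 via {0↦4, 1↦0, 2↦2}  →  V:4 E:2  edges: 1-r->1 5-q->1
3. fire R0 via {0↦5, 1↦0, 2↦1}  →  V:3 E:1  edges: 1-r->1
halt: no rule applies after step 3
NF edges: [(1, 1, 'r')]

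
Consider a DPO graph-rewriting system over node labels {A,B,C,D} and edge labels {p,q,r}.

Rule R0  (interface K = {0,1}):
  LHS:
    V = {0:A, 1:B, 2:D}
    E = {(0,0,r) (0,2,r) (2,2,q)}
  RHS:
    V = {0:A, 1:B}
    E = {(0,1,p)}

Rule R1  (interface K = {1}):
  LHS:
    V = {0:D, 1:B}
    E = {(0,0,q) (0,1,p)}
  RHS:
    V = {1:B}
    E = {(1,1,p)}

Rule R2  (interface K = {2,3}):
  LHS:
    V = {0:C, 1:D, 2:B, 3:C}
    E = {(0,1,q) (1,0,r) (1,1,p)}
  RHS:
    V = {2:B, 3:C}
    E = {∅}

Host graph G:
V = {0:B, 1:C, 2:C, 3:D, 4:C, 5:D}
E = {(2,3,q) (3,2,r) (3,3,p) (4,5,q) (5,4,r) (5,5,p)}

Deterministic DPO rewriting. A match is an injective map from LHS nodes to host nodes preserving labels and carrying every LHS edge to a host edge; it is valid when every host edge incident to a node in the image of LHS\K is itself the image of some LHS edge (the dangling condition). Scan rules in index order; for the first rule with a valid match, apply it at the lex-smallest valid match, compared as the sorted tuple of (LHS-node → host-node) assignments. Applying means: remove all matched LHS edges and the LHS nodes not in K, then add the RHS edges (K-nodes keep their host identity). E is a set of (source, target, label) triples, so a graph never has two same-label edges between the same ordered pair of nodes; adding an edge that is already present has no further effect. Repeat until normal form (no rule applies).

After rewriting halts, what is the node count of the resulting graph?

Answer: 2

Steps:
start.  V:6 E:6  edges: 2-q->3 3-r->2 3-p->3 4-q->5 5-r->4 5-p->5
1. fire R2 via {0↦2, 1↦3, 2↦0, 3↦1}  →  V:4 E:3  edges: 4-q->5 5-r->4 5-p->5
2. fire R2 via {0↦4, 1↦5, 2↦0, 3↦1}  →  V:2 E:0  edges: ∅
halt: no rule applies after step 2
NF nodes: {0:B, 1:C}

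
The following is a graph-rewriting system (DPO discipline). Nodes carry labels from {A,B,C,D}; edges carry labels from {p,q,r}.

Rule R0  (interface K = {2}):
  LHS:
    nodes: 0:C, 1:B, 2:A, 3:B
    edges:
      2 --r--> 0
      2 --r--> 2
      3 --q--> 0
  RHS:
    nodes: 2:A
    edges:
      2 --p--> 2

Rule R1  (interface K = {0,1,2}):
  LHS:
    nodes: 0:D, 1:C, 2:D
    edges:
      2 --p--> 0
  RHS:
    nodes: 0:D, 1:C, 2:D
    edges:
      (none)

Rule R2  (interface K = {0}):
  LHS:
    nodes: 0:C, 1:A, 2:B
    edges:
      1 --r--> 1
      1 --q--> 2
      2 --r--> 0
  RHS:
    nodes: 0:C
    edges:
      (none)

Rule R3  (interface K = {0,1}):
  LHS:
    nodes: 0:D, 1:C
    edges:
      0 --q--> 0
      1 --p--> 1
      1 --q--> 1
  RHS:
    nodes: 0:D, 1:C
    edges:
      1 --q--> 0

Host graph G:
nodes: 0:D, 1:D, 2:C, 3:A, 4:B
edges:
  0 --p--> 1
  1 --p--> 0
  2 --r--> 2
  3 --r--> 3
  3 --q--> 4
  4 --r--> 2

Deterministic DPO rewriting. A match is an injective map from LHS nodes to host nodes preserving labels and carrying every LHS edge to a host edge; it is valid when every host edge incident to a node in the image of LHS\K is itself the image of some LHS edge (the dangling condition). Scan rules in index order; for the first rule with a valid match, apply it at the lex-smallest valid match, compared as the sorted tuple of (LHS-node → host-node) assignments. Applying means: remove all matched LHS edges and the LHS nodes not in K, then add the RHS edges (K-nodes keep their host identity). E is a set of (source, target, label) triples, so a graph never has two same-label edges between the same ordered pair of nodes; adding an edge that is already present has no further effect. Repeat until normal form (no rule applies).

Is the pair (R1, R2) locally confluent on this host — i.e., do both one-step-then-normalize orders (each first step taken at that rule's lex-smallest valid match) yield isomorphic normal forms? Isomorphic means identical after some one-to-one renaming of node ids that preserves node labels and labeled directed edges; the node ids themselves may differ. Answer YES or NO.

branch R1-first: apply at {0↦0, 1↦2, 2↦1} → |E|=5, then 2 more step(s) → NF |V|=3 |E|=1 V={0:D, 1:D, 2:C} E=2-r->2
branch R2-first: apply at {0↦2, 1↦3, 2↦4} → |E|=3, then 2 more step(s) → NF |V|=3 |E|=1 V={0:D, 1:D, 2:C} E=2-r->2
graphs isomorphic (equal up to label-preserving node renaming)

Answer: YES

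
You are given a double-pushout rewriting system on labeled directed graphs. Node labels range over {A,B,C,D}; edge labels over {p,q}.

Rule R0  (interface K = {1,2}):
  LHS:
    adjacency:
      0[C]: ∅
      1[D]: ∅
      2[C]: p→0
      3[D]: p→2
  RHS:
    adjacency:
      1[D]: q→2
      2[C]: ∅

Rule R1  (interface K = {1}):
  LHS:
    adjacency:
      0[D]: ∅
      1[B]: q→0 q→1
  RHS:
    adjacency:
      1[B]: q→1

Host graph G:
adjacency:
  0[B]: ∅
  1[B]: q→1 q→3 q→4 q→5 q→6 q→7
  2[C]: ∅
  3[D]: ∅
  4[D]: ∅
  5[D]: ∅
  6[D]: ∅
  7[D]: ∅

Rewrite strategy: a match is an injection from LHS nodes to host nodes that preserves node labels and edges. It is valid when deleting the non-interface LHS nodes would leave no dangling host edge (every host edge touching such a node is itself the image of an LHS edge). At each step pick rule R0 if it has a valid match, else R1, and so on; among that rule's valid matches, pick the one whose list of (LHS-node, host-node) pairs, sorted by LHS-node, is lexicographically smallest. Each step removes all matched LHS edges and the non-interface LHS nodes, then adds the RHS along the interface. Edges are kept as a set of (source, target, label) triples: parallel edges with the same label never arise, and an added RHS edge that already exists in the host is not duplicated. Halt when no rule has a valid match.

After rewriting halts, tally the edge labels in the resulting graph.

Answer: q:1

Steps:
[0] host  ⇒  8 nodes, 6 edges  {1-q->1 1-q->3 1-q->4 1-q->5 1-q->6 1-q->7}
[1] R1 @ {0↦3, 1↦1}  ⇒  7 nodes, 5 edges  {1-q->1 1-q->4 1-q->5 1-q->6 1-q->7}
[2] R1 @ {0↦4, 1↦1}  ⇒  6 nodes, 4 edges  {1-q->1 1-q->5 1-q->6 1-q->7}
[3] R1 @ {0↦5, 1↦1}  ⇒  5 nodes, 3 edges  {1-q->1 1-q->6 1-q->7}
[4] R1 @ {0↦6, 1↦1}  ⇒  4 nodes, 2 edges  {1-q->1 1-q->7}
[5] R1 @ {0↦7, 1↦1}  ⇒  3 nodes, 1 edges  {1-q->1}
halt: no rule applies after step 5
NF edges: [(1, 1, 'q')]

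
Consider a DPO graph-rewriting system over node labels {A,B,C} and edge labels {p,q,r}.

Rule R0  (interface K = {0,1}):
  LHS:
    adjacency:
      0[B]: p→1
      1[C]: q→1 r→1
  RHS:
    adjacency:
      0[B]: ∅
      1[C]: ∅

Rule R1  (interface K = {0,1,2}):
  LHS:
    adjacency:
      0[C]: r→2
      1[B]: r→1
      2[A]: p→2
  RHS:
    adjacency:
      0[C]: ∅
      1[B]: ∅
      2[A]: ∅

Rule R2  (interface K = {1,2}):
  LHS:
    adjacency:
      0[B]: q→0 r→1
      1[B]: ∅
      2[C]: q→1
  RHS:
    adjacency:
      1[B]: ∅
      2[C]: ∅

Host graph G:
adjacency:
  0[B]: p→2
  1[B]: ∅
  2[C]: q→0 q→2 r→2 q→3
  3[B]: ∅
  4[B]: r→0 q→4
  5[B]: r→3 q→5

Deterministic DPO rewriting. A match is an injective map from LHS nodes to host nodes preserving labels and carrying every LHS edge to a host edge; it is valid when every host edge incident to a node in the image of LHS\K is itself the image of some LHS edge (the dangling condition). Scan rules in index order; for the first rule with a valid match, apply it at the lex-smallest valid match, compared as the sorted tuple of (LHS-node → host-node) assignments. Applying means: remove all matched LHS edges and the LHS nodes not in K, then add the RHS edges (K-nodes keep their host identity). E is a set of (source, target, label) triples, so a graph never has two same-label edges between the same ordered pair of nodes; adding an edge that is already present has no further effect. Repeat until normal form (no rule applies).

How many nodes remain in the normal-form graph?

[0] host  ⇒  6 nodes, 9 edges  {0-p->2 2-q->0 2-q->2 2-r->2 2-q->3 4-r->0 4-q->4 5-r->3 5-q->5}
[1] R0 @ {0↦0, 1↦2}  ⇒  6 nodes, 6 edges  {2-q->0 2-q->3 4-r->0 4-q->4 5-r->3 5-q->5}
[2] R2 @ {0↦4, 1↦0, 2↦2}  ⇒  5 nodes, 3 edges  {2-q->3 5-r->3 5-q->5}
[3] R2 @ {0↦5, 1↦3, 2↦2}  ⇒  4 nodes, 0 edges  {∅}
halt: no rule applies after step 3
NF nodes: {0:B, 1:B, 2:C, 3:B}

Answer: 4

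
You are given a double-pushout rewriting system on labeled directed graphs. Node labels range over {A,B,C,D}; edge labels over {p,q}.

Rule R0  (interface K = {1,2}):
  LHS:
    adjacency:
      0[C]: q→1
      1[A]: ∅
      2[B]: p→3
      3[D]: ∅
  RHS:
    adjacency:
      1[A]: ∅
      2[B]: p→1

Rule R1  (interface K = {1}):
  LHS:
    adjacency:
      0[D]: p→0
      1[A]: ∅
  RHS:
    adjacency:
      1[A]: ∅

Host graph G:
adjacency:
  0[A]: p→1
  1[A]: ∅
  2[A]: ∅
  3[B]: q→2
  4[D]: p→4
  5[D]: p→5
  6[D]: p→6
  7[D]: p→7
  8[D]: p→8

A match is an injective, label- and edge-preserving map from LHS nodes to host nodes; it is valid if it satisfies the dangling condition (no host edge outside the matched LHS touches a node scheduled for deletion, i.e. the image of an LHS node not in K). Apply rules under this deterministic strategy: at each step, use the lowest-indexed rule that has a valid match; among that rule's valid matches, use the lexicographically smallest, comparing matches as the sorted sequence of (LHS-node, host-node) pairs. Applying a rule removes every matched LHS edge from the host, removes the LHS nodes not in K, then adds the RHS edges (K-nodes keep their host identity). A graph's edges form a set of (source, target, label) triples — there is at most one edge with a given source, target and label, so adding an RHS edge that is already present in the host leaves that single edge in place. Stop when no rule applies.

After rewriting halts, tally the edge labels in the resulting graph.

Answer: p:1 q:1

Rewrite trace:
initial: |V|=9 |E|=7  E = 0-p->1 3-q->2 4-p->4 5-p->5 6-p->6 7-p->7 8-p->8
step 1: apply R1 at {0↦4, 1↦0}  → |V|=8 |E|=6  E = 0-p->1 3-q->2 5-p->5 6-p->6 7-p->7 8-p->8
step 2: apply R1 at {0↦5, 1↦0}  → |V|=7 |E|=5  E = 0-p->1 3-q->2 6-p->6 7-p->7 8-p->8
step 3: apply R1 at {0↦6, 1↦0}  → |V|=6 |E|=4  E = 0-p->1 3-q->2 7-p->7 8-p->8
step 4: apply R1 at {0↦7, 1↦0}  → |V|=5 |E|=3  E = 0-p->1 3-q->2 8-p->8
step 5: apply R1 at {0↦8, 1↦0}  → |V|=4 |E|=2  E = 0-p->1 3-q->2
final graph: no rule applies after step 5
NF edges: [(0, 1, 'p'), (3, 2, 'q')]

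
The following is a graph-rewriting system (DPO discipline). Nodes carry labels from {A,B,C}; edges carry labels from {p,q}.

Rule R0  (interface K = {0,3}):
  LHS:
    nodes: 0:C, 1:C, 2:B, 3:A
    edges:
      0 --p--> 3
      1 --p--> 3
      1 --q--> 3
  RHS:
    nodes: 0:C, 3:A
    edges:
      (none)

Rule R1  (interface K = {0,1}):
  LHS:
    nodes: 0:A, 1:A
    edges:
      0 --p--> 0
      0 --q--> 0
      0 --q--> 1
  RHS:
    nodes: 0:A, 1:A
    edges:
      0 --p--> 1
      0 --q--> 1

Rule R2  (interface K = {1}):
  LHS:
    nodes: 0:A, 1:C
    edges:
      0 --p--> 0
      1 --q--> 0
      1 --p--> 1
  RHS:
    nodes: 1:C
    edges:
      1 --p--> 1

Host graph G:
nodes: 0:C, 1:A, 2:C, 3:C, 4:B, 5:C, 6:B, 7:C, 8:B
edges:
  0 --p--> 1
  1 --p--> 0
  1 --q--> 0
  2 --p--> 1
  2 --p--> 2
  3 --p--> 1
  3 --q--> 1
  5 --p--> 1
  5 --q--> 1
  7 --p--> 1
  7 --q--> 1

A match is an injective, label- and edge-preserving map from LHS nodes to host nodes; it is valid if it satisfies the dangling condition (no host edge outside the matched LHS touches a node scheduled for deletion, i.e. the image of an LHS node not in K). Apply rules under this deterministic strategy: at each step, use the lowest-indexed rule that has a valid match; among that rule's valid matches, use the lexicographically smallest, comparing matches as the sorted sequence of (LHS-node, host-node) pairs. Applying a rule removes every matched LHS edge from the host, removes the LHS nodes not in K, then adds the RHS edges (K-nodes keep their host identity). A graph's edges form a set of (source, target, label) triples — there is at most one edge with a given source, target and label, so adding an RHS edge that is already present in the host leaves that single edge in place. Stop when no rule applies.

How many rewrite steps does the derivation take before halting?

initial: |V|=9 |E|=11  E = 0-p->1 1-p->0 1-q->0 2-p->1 2-p->2 3-p->1 3-q->1 5-p->1 5-q->1 7-p->1 7-q->1
step 1: apply R0 at {0↦0, 1↦3, 2↦4, 3↦1}  → |V|=7 |E|=8  E = 1-p->0 1-q->0 2-p->1 2-p->2 5-p->1 5-q->1 7-p->1 7-q->1
step 2: apply R0 at {0↦2, 1↦5, 2↦6, 3↦1}  → |V|=5 |E|=5  E = 1-p->0 1-q->0 2-p->2 7-p->1 7-q->1
final graph: no rule applies after step 2

Answer: 2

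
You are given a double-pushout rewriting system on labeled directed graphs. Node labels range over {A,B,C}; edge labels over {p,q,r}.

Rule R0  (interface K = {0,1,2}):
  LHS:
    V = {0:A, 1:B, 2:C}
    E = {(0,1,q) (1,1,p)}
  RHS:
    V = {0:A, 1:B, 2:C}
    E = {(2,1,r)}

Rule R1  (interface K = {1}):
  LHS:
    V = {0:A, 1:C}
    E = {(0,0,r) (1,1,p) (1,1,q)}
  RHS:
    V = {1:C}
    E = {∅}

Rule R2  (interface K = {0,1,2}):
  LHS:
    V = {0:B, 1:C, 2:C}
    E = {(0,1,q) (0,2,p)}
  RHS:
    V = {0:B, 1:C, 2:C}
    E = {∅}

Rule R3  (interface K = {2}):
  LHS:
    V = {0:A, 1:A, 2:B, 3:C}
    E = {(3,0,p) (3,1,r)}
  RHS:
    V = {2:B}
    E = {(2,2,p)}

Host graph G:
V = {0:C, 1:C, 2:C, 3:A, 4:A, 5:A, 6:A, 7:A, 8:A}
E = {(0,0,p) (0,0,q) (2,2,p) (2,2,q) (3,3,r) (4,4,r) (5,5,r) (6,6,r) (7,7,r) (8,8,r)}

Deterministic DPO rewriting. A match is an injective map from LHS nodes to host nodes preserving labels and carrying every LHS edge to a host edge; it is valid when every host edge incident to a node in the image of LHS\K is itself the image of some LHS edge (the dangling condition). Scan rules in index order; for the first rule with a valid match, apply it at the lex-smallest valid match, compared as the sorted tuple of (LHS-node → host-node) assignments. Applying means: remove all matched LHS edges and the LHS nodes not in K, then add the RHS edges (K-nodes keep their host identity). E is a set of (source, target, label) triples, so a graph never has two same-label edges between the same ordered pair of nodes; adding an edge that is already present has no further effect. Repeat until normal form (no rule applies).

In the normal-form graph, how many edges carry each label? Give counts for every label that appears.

Answer: r:4

Rewrite trace:
start.  V:9 E:10  edges: 0-p->0 0-q->0 2-p->2 2-q->2 3-r->3 4-r->4 5-r->5 6-r->6 7-r->7 8-r->8
1. fire R1 via {0↦3, 1↦0}  →  V:8 E:7  edges: 2-p->2 2-q->2 4-r->4 5-r->5 6-r->6 7-r->7 8-r->8
2. fire R1 via {0↦4, 1↦2}  →  V:7 E:4  edges: 5-r->5 6-r->6 7-r->7 8-r->8
final graph: no rule applies after step 2
NF edges: [(5, 5, 'r'), (6, 6, 'r'), (7, 7, 'r'), (8, 8, 'r')]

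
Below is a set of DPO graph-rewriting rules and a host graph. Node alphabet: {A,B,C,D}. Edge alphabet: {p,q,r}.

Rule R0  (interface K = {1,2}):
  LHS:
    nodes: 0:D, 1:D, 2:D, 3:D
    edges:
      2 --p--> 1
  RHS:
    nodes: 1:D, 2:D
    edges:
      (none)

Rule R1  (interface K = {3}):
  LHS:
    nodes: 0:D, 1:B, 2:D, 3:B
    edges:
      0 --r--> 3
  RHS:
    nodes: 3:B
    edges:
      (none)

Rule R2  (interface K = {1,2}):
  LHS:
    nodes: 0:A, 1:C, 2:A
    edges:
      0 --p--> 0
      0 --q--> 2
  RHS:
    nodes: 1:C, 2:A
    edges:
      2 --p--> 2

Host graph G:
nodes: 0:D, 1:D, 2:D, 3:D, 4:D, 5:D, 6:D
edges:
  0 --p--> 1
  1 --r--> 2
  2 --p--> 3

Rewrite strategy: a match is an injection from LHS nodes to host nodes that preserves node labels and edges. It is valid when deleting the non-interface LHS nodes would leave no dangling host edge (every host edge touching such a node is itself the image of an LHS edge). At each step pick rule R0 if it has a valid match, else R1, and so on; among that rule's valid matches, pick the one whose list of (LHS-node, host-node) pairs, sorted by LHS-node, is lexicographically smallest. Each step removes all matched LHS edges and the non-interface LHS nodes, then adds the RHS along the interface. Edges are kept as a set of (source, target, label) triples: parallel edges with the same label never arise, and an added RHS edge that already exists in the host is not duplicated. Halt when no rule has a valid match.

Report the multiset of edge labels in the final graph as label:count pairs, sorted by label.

Answer: r:1

Steps:
[0] host  ⇒  7 nodes, 3 edges  {0-p->1 1-r->2 2-p->3}
[1] R0 @ {0↦4, 1↦1, 2↦0, 3↦5}  ⇒  5 nodes, 2 edges  {1-r->2 2-p->3}
[2] R0 @ {0↦0, 1↦3, 2↦2, 3↦6}  ⇒  3 nodes, 1 edges  {1-r->2}
normal form: no rule applies after step 2
NF edges: [(1, 2, 'r')]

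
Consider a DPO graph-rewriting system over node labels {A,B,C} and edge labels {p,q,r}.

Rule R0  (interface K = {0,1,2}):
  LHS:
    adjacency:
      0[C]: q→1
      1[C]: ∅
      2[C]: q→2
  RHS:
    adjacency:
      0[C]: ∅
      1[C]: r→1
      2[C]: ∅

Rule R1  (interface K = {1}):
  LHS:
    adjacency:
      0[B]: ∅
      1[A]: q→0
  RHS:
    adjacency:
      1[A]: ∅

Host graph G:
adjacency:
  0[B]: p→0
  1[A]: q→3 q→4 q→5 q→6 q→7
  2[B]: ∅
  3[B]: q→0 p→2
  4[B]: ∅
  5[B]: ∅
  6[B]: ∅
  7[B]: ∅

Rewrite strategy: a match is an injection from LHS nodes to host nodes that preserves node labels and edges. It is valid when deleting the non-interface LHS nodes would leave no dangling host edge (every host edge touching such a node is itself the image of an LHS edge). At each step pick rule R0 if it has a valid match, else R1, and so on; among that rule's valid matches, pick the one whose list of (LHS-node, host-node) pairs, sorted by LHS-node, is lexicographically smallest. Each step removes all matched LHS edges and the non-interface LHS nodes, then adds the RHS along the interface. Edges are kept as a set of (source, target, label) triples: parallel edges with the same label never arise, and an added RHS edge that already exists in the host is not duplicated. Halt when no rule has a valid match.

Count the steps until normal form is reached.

Answer: 4

Steps:
[0] host  ⇒  8 nodes, 8 edges  {0-p->0 1-q->3 1-q->4 1-q->5 1-q->6 1-q->7 3-q->0 3-p->2}
[1] R1 @ {0↦4, 1↦1}  ⇒  7 nodes, 7 edges  {0-p->0 1-q->3 1-q->5 1-q->6 1-q->7 3-q->0 3-p->2}
[2] R1 @ {0↦5, 1↦1}  ⇒  6 nodes, 6 edges  {0-p->0 1-q->3 1-q->6 1-q->7 3-q->0 3-p->2}
[3] R1 @ {0↦6, 1↦1}  ⇒  5 nodes, 5 edges  {0-p->0 1-q->3 1-q->7 3-q->0 3-p->2}
[4] R1 @ {0↦7, 1↦1}  ⇒  4 nodes, 4 edges  {0-p->0 1-q->3 3-q->0 3-p->2}
normal form: no rule applies after step 4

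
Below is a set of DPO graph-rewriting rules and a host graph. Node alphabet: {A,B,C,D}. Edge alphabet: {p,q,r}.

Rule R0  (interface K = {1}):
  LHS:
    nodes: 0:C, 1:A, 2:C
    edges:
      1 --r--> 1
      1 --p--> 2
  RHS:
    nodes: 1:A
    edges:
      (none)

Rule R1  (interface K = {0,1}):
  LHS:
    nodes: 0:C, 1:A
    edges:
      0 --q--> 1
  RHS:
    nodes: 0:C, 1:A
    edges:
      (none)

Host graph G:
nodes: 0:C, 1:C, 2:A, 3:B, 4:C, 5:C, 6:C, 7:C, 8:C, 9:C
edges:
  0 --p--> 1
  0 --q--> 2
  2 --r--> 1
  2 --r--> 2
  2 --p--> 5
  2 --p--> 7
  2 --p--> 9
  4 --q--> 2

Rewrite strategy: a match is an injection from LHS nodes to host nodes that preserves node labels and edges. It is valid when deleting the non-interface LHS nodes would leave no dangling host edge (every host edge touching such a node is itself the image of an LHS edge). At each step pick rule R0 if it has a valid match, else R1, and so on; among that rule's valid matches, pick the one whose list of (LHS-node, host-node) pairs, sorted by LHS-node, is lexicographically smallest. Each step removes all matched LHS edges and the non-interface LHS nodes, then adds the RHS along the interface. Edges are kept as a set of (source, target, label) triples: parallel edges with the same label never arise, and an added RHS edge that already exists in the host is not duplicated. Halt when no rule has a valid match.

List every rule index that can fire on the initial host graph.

Answer: [R0,R1]

Derivation:
R0: 6 valid matches — {0↦6, 1↦2, 2↦5}, {0↦6, 1↦2, 2↦7}, {0↦6, 1↦2, 2↦9} (+3 more)
R1: 2 valid matches — {0↦0, 1↦2}, {0↦4, 1↦2}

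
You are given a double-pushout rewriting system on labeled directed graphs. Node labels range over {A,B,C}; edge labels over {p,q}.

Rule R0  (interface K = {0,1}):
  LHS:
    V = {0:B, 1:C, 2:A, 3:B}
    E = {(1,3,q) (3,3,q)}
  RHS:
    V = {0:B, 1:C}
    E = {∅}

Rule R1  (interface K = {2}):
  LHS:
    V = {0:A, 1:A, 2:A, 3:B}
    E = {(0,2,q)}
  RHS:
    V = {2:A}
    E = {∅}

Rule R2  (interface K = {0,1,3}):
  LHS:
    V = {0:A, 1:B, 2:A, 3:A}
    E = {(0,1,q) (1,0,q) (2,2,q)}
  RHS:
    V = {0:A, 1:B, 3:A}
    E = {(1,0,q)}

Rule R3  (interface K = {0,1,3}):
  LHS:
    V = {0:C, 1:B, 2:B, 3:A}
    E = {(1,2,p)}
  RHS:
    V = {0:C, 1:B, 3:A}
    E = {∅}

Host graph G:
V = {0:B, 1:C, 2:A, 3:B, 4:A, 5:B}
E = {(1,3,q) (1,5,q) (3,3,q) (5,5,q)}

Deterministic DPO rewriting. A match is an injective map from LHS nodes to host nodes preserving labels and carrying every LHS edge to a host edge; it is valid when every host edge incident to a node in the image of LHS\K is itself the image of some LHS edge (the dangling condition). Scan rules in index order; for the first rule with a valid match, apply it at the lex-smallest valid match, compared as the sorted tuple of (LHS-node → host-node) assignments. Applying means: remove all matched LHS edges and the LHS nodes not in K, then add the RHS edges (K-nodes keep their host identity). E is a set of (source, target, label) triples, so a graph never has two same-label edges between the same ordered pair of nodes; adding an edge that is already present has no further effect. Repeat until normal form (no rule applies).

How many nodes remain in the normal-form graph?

start.  V:6 E:4  edges: 1-q->3 1-q->5 3-q->3 5-q->5
1. fire R0 via {0↦0, 1↦1, 2↦2, 3↦3}  →  V:4 E:2  edges: 1-q->5 5-q->5
2. fire R0 via {0↦0, 1↦1, 2↦4, 3↦5}  →  V:2 E:0  edges: ∅
halt: no rule applies after step 2
NF nodes: {0:B, 1:C}

Answer: 2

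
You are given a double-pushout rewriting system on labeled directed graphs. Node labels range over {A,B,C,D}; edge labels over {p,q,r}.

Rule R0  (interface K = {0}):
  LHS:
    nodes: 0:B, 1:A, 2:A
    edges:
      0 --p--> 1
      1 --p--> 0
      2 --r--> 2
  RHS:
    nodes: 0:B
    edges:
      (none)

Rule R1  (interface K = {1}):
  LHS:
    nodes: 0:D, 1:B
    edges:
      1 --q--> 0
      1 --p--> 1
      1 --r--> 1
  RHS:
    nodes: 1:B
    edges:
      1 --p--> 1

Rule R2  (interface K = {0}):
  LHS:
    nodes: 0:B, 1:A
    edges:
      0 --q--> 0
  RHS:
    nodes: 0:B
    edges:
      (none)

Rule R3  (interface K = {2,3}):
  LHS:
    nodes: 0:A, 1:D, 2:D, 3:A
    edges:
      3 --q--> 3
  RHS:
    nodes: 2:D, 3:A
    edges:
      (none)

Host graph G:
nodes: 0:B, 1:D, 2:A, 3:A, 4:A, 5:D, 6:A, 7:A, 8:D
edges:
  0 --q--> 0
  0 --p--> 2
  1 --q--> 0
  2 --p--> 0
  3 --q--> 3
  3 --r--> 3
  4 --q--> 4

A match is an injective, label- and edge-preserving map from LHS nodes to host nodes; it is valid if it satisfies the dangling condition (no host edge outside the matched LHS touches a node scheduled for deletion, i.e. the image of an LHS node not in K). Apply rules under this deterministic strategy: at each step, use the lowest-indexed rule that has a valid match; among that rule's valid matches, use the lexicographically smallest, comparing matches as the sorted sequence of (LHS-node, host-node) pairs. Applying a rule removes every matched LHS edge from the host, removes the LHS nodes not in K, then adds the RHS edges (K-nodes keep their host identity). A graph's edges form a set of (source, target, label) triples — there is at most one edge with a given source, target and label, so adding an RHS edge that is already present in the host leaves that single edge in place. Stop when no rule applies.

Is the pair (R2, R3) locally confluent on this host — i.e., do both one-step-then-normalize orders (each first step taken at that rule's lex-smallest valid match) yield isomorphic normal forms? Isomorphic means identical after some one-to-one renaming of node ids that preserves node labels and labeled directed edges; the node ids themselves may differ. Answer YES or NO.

branch R2-first: apply at {0↦0, 1↦6} → |E|=6, then 2 more step(s) → NF |V|=4 |E|=2 V={0:B, 1:D, 4:A, 8:D} E=1-q->0 4-q->4
branch R3-first: apply at {0↦6, 1↦5, 2↦1, 3↦3} → |E|=6, then 2 more step(s) → NF |V|=4 |E|=2 V={0:B, 1:D, 4:A, 8:D} E=1-q->0 4-q->4
graphs isomorphic (equal up to label-preserving node renaming)

Answer: YES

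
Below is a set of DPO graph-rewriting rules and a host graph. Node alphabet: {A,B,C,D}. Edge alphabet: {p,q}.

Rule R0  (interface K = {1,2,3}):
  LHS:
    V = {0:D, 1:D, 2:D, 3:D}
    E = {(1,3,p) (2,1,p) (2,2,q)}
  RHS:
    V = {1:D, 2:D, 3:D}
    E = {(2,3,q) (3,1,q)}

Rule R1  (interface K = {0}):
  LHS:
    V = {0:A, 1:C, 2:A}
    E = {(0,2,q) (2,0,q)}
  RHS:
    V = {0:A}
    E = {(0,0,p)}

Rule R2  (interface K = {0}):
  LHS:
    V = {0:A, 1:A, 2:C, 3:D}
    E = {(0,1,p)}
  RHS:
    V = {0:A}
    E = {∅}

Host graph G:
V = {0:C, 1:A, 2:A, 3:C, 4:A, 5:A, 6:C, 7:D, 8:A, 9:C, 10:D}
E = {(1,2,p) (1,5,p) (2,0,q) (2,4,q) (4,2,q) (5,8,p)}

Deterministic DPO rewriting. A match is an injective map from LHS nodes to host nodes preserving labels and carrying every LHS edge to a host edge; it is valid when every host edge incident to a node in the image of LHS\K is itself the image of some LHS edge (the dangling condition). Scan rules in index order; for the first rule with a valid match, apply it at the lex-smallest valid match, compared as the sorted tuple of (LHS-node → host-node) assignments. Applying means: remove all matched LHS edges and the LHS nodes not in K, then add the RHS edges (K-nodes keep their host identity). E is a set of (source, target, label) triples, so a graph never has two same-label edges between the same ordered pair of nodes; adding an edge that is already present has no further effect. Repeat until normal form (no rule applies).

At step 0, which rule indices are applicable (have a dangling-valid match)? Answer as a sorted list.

R0: no valid match — LHS pattern not found
R1: 3 valid matches — {0↦2, 1↦3, 2↦4}, {0↦2, 1↦6, 2↦4}, {0↦2, 1↦9, 2↦4}
R2: 6 valid matches — {0↦5, 1↦8, 2↦3, 3↦7}, {0↦5, 1↦8, 2↦3, 3↦10}, {0↦5, 1↦8, 2↦6, 3↦7} (+3 more)

Answer: [R1,R2]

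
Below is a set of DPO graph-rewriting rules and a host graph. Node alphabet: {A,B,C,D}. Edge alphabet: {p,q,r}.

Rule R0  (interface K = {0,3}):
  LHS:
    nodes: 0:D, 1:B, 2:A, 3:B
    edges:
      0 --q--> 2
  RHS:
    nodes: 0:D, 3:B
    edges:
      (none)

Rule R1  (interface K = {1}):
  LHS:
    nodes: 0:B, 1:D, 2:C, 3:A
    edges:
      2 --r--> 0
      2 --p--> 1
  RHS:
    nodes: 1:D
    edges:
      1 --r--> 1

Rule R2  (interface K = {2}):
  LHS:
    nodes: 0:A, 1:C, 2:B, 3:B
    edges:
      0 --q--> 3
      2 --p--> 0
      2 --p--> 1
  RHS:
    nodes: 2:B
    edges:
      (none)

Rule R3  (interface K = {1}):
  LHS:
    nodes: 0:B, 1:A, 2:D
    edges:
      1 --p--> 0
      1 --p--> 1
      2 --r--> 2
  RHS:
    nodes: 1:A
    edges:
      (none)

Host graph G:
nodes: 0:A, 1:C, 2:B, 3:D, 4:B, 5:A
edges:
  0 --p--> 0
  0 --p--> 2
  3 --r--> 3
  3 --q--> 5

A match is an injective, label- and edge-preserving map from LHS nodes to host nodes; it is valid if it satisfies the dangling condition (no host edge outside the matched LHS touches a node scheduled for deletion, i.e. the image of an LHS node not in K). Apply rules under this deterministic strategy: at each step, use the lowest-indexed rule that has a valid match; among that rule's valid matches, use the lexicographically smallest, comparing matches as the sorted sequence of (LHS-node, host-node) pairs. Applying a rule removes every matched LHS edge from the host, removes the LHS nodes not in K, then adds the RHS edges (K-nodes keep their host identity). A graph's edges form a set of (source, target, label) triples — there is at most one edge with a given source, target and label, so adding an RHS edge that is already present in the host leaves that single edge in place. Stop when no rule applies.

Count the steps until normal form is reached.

Answer: 2

Rewrite trace:
initial: |V|=6 |E|=4  E = 0-p->0 0-p->2 3-r->3 3-q->5
step 1: apply R0 at {0↦3, 1↦4, 2↦5, 3↦2}  → |V|=4 |E|=3  E = 0-p->0 0-p->2 3-r->3
step 2: apply R3 at {0↦2, 1↦0, 2↦3}  → |V|=2 |E|=0  E = ∅
normal form: no rule applies after step 2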